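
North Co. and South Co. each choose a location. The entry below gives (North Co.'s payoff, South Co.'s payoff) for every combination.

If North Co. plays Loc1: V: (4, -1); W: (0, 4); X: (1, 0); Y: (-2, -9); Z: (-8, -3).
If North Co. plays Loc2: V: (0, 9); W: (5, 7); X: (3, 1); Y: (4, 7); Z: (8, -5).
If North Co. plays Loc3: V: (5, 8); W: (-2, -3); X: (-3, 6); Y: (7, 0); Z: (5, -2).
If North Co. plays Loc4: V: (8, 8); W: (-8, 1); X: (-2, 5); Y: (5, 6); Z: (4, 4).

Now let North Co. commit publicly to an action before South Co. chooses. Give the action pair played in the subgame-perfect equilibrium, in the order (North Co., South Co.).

(Loc4, V)

Backward induction with North Co. moving first.
- Loc1: South Co. compares -1, 4, 0, -9, -3 and picks W; North Co. would get 0.
- Loc2: South Co. compares 9, 7, 1, 7, -5 and picks V; North Co. would get 0.
- Loc3: South Co. compares 8, -3, 6, 0, -2 and picks V; North Co. would get 5.
- Loc4: South Co. compares 8, 1, 5, 6, 4 and picks V; North Co. would get 8.
North Co.'s induced payoffs are 0, 0, 5, 8, so North Co. commits to Loc4. Subgame-perfect outcome: (Loc4, V) with payoffs (8, 8).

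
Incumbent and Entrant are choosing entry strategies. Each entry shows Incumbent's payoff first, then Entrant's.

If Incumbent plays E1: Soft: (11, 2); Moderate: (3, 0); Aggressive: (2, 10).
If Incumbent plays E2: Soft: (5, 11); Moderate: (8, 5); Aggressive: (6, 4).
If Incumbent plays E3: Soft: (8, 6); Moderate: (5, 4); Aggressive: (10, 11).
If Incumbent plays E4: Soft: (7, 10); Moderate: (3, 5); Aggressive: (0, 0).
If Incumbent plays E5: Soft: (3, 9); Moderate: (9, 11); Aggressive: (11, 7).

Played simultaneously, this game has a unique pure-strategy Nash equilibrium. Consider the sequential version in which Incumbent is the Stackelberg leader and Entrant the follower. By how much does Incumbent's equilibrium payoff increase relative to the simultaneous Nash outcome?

Entrant best-responds to each possible Incumbent move:
- E1: BR = Aggressive, leader payoff 2.
- E2: BR = Soft, leader payoff 5.
- E3: BR = Aggressive, leader payoff 10.
- E4: BR = Soft, leader payoff 7.
- E5: BR = Moderate, leader payoff 9.
Incumbent's induced payoffs are 2, 5, 10, 7, 9, so Incumbent commits to E3. Subgame-perfect outcome: (E3, Aggressive) with payoffs (10, 11).
For the simultaneous game, intersect best replies.
Incumbent's best replies: Soft→E1; Moderate→E5; Aggressive→E5.
Entrant's best replies: E1→Aggressive; E2→Soft; E3→Aggressive; E4→Soft; E5→Moderate.
Only (E5, Moderate) has each player best-responding; Nash payoffs (9, 11).
Incumbent's commitment gain: 10 − 9 = 1.

1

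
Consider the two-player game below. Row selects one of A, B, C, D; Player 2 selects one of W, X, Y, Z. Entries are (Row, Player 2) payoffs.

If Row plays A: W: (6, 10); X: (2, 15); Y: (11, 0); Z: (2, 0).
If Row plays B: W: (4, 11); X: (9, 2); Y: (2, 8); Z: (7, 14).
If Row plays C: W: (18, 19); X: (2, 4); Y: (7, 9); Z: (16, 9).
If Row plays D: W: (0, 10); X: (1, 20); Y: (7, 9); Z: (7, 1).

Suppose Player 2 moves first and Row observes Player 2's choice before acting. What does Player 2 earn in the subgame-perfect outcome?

Row best-responds to each possible Player 2 move:
- W → Row plays C (best of 6, 4, 18, 0); Player 2 gets 19.
- X → Row plays B (best of 2, 9, 2, 1); Player 2 gets 2.
- Y → Row plays A (best of 11, 2, 7, 7); Player 2 gets 0.
- Z → Row plays C (best of 2, 7, 16, 7); Player 2 gets 9.
Among 19, 2, 0, 9, the best is 19 at W. Subgame-perfect outcome: (C, W) with payoffs (18, 19).

19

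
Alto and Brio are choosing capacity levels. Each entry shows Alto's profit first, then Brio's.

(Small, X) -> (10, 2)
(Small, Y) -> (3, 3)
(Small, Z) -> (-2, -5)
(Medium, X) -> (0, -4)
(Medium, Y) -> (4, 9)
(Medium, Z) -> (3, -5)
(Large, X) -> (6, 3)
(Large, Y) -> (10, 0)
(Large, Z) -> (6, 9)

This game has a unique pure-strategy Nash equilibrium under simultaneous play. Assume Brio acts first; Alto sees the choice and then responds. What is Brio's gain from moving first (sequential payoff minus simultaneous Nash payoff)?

Solve by backward induction (Brio leads).
- X: Alto compares 10, 0, 6 and picks Small; Brio would get 2.
- Y: Alto compares 3, 4, 10 and picks Large; Brio would get 0.
- Z: Alto compares -2, 3, 6 and picks Large; Brio would get 9.
Among 2, 0, 9, the best is 9 at Z. Subgame-perfect outcome: (Large, Z) with payoffs (6, 9).
Under simultaneous play:
Alto's best replies: X→Small; Y→Large; Z→Large.
Brio's best replies: Small→Y; Medium→Y; Large→Z.
Only (Large, Z) has each player best-responding; Nash payoffs (6, 9).
Brio's commitment gain: 9 − 9 = 0.

0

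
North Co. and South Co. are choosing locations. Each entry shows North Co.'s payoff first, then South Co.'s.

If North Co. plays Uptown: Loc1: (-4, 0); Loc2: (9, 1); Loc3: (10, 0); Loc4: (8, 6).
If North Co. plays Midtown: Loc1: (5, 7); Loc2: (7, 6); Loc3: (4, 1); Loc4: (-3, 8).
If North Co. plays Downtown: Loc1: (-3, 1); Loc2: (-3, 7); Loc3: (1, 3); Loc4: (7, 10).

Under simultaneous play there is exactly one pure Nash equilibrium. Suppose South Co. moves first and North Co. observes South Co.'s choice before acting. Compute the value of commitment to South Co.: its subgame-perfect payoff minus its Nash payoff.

Work backward from North Co.'s decision.
- Loc1: BR = Midtown, leader payoff 7.
- Loc2: BR = Uptown, leader payoff 1.
- Loc3: BR = Uptown, leader payoff 0.
- Loc4: BR = Uptown, leader payoff 6.
South Co.'s induced payoffs are 7, 1, 0, 6, so South Co. commits to Loc1. Subgame-perfect outcome: (Midtown, Loc1) with payoffs (5, 7).
Now find the simultaneous Nash equilibrium.
North Co.'s best replies: Loc1→Midtown; Loc2→Uptown; Loc3→Uptown; Loc4→Uptown.
South Co.'s best replies: Uptown→Loc4; Midtown→Loc4; Downtown→Loc4.
Only (Uptown, Loc4) has each player best-responding; Nash payoffs (8, 6).
South Co.'s commitment gain: 7 − 6 = 1.

1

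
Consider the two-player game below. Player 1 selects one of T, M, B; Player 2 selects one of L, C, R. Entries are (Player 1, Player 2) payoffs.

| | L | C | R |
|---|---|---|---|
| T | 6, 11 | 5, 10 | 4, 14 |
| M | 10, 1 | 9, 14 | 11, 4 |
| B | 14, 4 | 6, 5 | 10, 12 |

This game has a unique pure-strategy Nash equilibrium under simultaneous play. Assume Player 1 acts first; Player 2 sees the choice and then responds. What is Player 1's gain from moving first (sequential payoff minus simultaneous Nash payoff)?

Player 2 best-responds to each possible Player 1 move:
- T: BR = R, leader payoff 4.
- M: BR = C, leader payoff 9.
- B: BR = R, leader payoff 10.
Among 4, 9, 10, the best is 10 at B. Subgame-perfect outcome: (B, R) with payoffs (10, 12).
For the simultaneous game, intersect best replies.
Player 1's best replies: L→B; C→M; R→M.
Player 2's best replies: T→R; M→C; B→R.
The unique mutual best reply is (M, C), giving (9, 14).
Player 1's commitment gain: 10 − 9 = 1.

1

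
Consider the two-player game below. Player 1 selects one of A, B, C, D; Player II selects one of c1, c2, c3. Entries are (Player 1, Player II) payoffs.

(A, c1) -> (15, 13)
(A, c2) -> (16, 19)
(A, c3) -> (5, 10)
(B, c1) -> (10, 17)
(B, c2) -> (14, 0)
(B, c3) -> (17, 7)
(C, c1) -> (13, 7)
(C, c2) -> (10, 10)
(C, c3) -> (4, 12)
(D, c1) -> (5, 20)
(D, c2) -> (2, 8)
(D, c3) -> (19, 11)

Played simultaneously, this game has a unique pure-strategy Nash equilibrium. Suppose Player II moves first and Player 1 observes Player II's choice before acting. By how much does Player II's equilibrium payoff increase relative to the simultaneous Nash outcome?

Work backward from Player 1's decision.
- c1 → Player 1 plays A (best of 15, 10, 13, 5); Player II gets 13.
- c2 → Player 1 plays A (best of 16, 14, 10, 2); Player II gets 19.
- c3 → Player 1 plays D (best of 5, 17, 4, 19); Player II gets 11.
Among 13, 19, 11, the best is 19 at c2. Subgame-perfect outcome: (A, c2) with payoffs (16, 19).
Now find the simultaneous Nash equilibrium.
Player 1's best replies: c1→A; c2→A; c3→D.
Player II's best replies: A→c2; B→c1; C→c3; D→c1.
Only (A, c2) has each player best-responding; Nash payoffs (16, 19).
Player II's commitment gain: 19 − 19 = 0.

0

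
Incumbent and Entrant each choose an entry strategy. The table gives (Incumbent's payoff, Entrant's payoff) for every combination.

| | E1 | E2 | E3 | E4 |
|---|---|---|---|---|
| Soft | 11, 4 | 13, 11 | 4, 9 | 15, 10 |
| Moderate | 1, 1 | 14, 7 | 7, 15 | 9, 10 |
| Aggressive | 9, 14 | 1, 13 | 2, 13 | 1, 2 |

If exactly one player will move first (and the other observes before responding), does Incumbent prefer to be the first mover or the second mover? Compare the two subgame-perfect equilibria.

first

If Incumbent leads: Entrant's best replies are Soft→E2, Moderate→E3, Aggressive→E1; Incumbent's induced payoffs 13, 7, 9; outcome (Soft, E2), payoffs (13, 11).
If Entrant leads: Incumbent's best replies are E1→Soft, E2→Moderate, E3→Moderate, E4→Soft; Entrant's induced payoffs 4, 7, 15, 10; outcome (Moderate, E3), payoffs (7, 15).
Incumbent gets 13 moving first and 7 moving second, so Incumbent prefers to move first.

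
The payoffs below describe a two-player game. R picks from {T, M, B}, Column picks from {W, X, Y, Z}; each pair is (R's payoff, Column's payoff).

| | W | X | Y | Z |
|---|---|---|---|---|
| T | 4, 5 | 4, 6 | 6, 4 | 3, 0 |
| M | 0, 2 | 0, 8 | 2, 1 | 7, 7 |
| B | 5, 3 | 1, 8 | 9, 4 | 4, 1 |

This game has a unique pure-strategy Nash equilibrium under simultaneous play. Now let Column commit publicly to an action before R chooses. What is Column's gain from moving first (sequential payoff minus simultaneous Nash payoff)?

1

R best-responds to each possible Column move:
- W → R plays B (best of 4, 0, 5); Column gets 3.
- X → R plays T (best of 4, 0, 1); Column gets 6.
- Y → R plays B (best of 6, 2, 9); Column gets 4.
- Z → R plays M (best of 3, 7, 4); Column gets 7.
Among 3, 6, 4, 7, the best is 7 at Z. Subgame-perfect outcome: (M, Z) with payoffs (7, 7).
Now find the simultaneous Nash equilibrium.
R's best replies: W→B; X→T; Y→B; Z→M.
Column's best replies: T→X; M→X; B→X.
The unique mutual best reply is (T, X), giving (4, 6).
Column's commitment gain: 7 − 6 = 1.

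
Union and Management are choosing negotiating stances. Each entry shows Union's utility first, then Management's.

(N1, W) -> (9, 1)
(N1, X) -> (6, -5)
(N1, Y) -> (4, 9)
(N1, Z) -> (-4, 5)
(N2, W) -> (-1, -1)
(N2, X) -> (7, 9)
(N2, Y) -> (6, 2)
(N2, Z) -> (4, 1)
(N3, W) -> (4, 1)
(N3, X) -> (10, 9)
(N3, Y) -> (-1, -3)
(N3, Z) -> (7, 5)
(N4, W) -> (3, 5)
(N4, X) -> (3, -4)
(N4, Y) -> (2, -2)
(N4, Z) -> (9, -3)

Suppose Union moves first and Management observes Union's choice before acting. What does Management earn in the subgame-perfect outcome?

9

Work backward from Management's decision.
- N1: Management compares 1, -5, 9, 5 and picks Y; Union would get 4.
- N2: Management compares -1, 9, 2, 1 and picks X; Union would get 7.
- N3: Management compares 1, 9, -3, 5 and picks X; Union would get 10.
- N4: Management compares 5, -4, -2, -3 and picks W; Union would get 3.
Union's induced payoffs are 4, 7, 10, 3, so Union commits to N3. Subgame-perfect outcome: (N3, X) with payoffs (10, 9).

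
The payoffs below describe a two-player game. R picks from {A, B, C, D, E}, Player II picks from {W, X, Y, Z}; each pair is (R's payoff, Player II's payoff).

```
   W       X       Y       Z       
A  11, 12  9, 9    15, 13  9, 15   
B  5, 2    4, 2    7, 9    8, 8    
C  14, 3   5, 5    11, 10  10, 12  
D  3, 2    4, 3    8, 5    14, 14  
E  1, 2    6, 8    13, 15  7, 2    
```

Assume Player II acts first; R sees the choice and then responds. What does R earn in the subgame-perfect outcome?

14

Solve by backward induction (Player II leads).
- W: R compares 11, 5, 14, 3, 1 and picks C; Player II would get 3.
- X: R compares 9, 4, 5, 4, 6 and picks A; Player II would get 9.
- Y: R compares 15, 7, 11, 8, 13 and picks A; Player II would get 13.
- Z: R compares 9, 8, 10, 14, 7 and picks D; Player II would get 14.
Among 3, 9, 13, 14, the best is 14 at Z. Subgame-perfect outcome: (D, Z) with payoffs (14, 14).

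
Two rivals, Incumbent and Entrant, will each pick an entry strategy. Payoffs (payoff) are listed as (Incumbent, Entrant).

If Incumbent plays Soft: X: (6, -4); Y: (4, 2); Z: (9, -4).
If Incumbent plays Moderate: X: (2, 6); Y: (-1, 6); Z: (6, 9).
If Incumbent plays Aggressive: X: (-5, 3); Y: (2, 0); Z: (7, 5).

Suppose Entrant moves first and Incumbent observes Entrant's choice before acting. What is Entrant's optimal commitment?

Y

Backward induction with Entrant moving first.
- X: Incumbent compares 6, 2, -5 and picks Soft; Entrant would get -4.
- Y: Incumbent compares 4, -1, 2 and picks Soft; Entrant would get 2.
- Z: Incumbent compares 9, 6, 7 and picks Soft; Entrant would get -4.
Maximizing over -4, 2, -4, Entrant chooses Y. Subgame-perfect outcome: (Soft, Y) with payoffs (4, 2).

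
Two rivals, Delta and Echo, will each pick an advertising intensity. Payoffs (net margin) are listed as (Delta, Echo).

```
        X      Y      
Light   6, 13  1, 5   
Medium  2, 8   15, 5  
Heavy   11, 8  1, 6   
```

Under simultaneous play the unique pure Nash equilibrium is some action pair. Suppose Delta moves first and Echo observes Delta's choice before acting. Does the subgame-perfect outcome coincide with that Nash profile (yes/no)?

yes

Work backward from Echo's decision.
- Light: Echo compares 13, 5 and picks X; Delta would get 6.
- Medium: Echo compares 8, 5 and picks X; Delta would get 2.
- Heavy: Echo compares 8, 6 and picks X; Delta would get 11.
Among 6, 2, 11, the best is 11 at Heavy. Subgame-perfect outcome: (Heavy, X) with payoffs (11, 8).
For the simultaneous game, intersect best replies.
Delta's best replies: X→Heavy; Y→Medium.
Echo's best replies: Light→X; Medium→X; Heavy→X.
Only (Heavy, X) has each player best-responding; Nash payoffs (11, 8).
Sequential outcome (Heavy, X) coincides with the Nash profile (Heavy, X).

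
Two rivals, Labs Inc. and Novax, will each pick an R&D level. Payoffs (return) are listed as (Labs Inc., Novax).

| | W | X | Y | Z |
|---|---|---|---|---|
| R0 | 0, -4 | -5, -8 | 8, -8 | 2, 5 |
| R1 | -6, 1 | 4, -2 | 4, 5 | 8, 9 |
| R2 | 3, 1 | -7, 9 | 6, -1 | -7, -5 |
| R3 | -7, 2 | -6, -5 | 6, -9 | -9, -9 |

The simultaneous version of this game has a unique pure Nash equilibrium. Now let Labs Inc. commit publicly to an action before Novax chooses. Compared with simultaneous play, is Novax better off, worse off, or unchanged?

Novax best-responds to each possible Labs Inc. move:
- R0 → Novax plays Z (best of -4, -8, -8, 5); Labs Inc. gets 2.
- R1 → Novax plays Z (best of 1, -2, 5, 9); Labs Inc. gets 8.
- R2 → Novax plays X (best of 1, 9, -1, -5); Labs Inc. gets -7.
- R3 → Novax plays W (best of 2, -5, -9, -9); Labs Inc. gets -7.
Labs Inc.'s induced payoffs are 2, 8, -7, -7, so Labs Inc. commits to R1. Subgame-perfect outcome: (R1, Z) with payoffs (8, 9).
For the simultaneous game, intersect best replies.
Labs Inc.'s best replies: W→R2; X→R1; Y→R0; Z→R1.
Novax's best replies: R0→Z; R1→Z; R2→X; R3→W.
The unique mutual best reply is (R1, Z), giving (8, 9).
Novax earns 9 sequentially versus 9 at the Nash outcome: unchanged.

unchanged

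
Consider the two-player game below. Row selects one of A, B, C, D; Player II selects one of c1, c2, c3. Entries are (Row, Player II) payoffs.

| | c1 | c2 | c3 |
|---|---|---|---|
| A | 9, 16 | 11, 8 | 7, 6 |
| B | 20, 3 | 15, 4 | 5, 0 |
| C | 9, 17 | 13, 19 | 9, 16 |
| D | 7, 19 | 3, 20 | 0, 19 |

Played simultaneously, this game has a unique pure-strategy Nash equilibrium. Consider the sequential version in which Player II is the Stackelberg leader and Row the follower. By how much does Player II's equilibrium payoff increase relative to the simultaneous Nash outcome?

Backward induction with Player II moving first.
- c1 → Row plays B (best of 9, 20, 9, 7); Player II gets 3.
- c2 → Row plays B (best of 11, 15, 13, 3); Player II gets 4.
- c3 → Row plays C (best of 7, 5, 9, 0); Player II gets 16.
Player II's induced payoffs are 3, 4, 16, so Player II commits to c3. Subgame-perfect outcome: (C, c3) with payoffs (9, 16).
Now find the simultaneous Nash equilibrium.
Row's best replies: c1→B; c2→B; c3→C.
Player II's best replies: A→c1; B→c2; C→c2; D→c2.
Only (B, c2) has each player best-responding; Nash payoffs (15, 4).
Player II's commitment gain: 16 − 4 = 12.

12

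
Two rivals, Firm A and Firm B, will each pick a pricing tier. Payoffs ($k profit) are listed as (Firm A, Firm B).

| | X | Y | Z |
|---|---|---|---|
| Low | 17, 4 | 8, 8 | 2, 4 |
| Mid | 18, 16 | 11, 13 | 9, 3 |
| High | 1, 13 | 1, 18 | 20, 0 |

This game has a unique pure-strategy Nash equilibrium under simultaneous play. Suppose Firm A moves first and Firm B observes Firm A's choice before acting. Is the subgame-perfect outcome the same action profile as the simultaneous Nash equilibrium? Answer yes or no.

yes

Firm B best-responds to each possible Firm A move:
- Low → Firm B plays Y (best of 4, 8, 4); Firm A gets 8.
- Mid → Firm B plays X (best of 16, 13, 3); Firm A gets 18.
- High → Firm B plays Y (best of 13, 18, 0); Firm A gets 1.
Among 8, 18, 1, the best is 18 at Mid. Subgame-perfect outcome: (Mid, X) with payoffs (18, 16).
Now find the simultaneous Nash equilibrium.
Firm A's best replies: X→Mid; Y→Mid; Z→High.
Firm B's best replies: Low→Y; Mid→X; High→Y.
The unique mutual best reply is (Mid, X), giving (18, 16).
Sequential outcome (Mid, X) coincides with the Nash profile (Mid, X).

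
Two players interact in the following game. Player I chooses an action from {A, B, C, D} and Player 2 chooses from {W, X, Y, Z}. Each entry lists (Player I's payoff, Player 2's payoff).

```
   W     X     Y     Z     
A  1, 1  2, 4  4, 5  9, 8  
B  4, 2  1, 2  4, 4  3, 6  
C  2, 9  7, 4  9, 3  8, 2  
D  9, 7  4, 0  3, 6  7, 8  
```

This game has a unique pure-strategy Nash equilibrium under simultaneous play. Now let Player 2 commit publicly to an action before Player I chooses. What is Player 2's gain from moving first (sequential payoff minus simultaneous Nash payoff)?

0

Backward induction with Player 2 moving first.
- W → Player I plays D (best of 1, 4, 2, 9); Player 2 gets 7.
- X → Player I plays C (best of 2, 1, 7, 4); Player 2 gets 4.
- Y → Player I plays C (best of 4, 4, 9, 3); Player 2 gets 3.
- Z → Player I plays A (best of 9, 3, 8, 7); Player 2 gets 8.
Player 2's induced payoffs are 7, 4, 3, 8, so Player 2 commits to Z. Subgame-perfect outcome: (A, Z) with payoffs (9, 8).
Under simultaneous play:
Player I's best replies: W→D; X→C; Y→C; Z→A.
Player 2's best replies: A→Z; B→Z; C→W; D→Z.
The unique mutual best reply is (A, Z), giving (9, 8).
Player 2's commitment gain: 8 − 8 = 0.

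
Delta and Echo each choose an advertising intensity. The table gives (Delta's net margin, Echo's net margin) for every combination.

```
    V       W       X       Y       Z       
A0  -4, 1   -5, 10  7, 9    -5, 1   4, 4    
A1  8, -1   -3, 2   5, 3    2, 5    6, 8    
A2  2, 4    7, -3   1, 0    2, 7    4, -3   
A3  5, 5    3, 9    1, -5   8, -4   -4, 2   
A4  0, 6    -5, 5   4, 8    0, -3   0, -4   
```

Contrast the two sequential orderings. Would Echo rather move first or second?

first

If Delta leads: Echo's best replies are A0→W, A1→Z, A2→Y, A3→W, A4→X; Delta's induced payoffs -5, 6, 2, 3, 4; outcome (A1, Z), payoffs (6, 8).
If Echo leads: Delta's best replies are V→A1, W→A2, X→A0, Y→A3, Z→A1; Echo's induced payoffs -1, -3, 9, -4, 8; outcome (A0, X), payoffs (7, 9).
Echo gets 9 moving first and 8 moving second, so Echo prefers to move first.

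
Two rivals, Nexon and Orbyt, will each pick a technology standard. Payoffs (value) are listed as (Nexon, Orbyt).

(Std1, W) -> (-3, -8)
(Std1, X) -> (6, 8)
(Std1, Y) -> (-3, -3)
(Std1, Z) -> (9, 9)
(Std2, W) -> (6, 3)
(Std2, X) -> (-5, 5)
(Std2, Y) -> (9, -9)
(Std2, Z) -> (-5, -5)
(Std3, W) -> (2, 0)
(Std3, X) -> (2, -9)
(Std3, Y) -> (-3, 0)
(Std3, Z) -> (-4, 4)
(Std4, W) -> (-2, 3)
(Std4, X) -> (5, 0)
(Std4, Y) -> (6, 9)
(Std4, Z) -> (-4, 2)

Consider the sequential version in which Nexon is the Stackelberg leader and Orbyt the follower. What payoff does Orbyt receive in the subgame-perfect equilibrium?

9

Solve by backward induction (Nexon leads).
- Std1 → Orbyt plays Z (best of -8, 8, -3, 9); Nexon gets 9.
- Std2 → Orbyt plays X (best of 3, 5, -9, -5); Nexon gets -5.
- Std3 → Orbyt plays Z (best of 0, -9, 0, 4); Nexon gets -4.
- Std4 → Orbyt plays Y (best of 3, 0, 9, 2); Nexon gets 6.
Among 9, -5, -4, 6, the best is 9 at Std1. Subgame-perfect outcome: (Std1, Z) with payoffs (9, 9).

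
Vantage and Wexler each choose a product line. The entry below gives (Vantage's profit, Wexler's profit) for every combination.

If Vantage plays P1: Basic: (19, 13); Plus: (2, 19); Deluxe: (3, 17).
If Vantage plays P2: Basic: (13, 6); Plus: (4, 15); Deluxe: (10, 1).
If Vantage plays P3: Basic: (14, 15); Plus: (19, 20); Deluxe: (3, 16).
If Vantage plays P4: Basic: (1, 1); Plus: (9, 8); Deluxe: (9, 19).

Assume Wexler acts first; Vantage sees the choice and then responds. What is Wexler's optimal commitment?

Work backward from Vantage's decision.
- Basic: BR = P1, leader payoff 13.
- Plus: BR = P3, leader payoff 20.
- Deluxe: BR = P2, leader payoff 1.
Among 13, 20, 1, the best is 20 at Plus. Subgame-perfect outcome: (P3, Plus) with payoffs (19, 20).

Plus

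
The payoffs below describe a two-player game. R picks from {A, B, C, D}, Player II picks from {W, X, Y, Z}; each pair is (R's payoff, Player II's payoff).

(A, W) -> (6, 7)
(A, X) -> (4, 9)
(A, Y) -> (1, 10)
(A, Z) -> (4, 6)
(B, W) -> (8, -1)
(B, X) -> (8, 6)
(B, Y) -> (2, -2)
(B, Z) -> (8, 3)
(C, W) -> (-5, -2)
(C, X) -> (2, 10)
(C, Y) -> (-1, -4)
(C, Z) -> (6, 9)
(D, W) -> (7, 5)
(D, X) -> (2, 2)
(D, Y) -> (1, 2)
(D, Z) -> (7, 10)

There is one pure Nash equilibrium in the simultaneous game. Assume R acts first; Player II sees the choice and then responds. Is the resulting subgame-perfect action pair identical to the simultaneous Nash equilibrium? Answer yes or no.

Work backward from Player II's decision.
- A: BR = Y, leader payoff 1.
- B: BR = X, leader payoff 8.
- C: BR = X, leader payoff 2.
- D: BR = Z, leader payoff 7.
R's induced payoffs are 1, 8, 2, 7, so R commits to B. Subgame-perfect outcome: (B, X) with payoffs (8, 6).
Under simultaneous play:
R's best replies: W→B; X→B; Y→B; Z→B.
Player II's best replies: A→Y; B→X; C→X; D→Z.
Only (B, X) has each player best-responding; Nash payoffs (8, 6).
Sequential outcome (B, X) coincides with the Nash profile (B, X).

yes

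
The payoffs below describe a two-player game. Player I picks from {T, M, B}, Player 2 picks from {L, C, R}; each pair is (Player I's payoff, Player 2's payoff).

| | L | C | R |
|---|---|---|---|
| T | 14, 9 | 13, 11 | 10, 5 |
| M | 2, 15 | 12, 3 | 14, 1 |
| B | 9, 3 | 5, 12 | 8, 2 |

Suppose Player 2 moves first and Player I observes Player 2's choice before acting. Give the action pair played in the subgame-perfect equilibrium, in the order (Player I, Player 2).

(T, C)

Work backward from Player I's decision.
- L: BR = T, leader payoff 9.
- C: BR = T, leader payoff 11.
- R: BR = M, leader payoff 1.
Player 2's induced payoffs are 9, 11, 1, so Player 2 commits to C. Subgame-perfect outcome: (T, C) with payoffs (13, 11).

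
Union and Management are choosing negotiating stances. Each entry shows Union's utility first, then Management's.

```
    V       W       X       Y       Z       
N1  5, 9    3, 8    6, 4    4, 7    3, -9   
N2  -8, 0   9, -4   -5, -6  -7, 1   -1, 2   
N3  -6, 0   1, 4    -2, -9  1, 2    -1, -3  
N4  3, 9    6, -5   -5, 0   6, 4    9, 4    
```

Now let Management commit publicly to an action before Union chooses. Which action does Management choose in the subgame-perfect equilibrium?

Backward induction with Management moving first.
- V: Union compares 5, -8, -6, 3 and picks N1; Management would get 9.
- W: Union compares 3, 9, 1, 6 and picks N2; Management would get -4.
- X: Union compares 6, -5, -2, -5 and picks N1; Management would get 4.
- Y: Union compares 4, -7, 1, 6 and picks N4; Management would get 4.
- Z: Union compares 3, -1, -1, 9 and picks N4; Management would get 4.
Management's induced payoffs are 9, -4, 4, 4, 4, so Management commits to V. Subgame-perfect outcome: (N1, V) with payoffs (5, 9).

V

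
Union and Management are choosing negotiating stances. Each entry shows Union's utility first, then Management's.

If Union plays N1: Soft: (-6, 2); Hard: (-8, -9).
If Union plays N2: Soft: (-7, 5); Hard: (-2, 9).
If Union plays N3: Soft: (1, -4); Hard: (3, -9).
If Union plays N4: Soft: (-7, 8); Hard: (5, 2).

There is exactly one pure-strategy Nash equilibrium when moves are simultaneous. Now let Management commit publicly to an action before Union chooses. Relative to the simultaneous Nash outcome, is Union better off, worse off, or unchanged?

Backward induction with Management moving first.
- Soft → Union plays N3 (best of -6, -7, 1, -7); Management gets -4.
- Hard → Union plays N4 (best of -8, -2, 3, 5); Management gets 2.
Management's induced payoffs are -4, 2, so Management commits to Hard. Subgame-perfect outcome: (N4, Hard) with payoffs (5, 2).
Under simultaneous play:
Union's best replies: Soft→N3; Hard→N4.
Management's best replies: N1→Soft; N2→Hard; N3→Soft; N4→Soft.
The unique mutual best reply is (N3, Soft), giving (1, -4).
Union earns 5 sequentially versus 1 at the Nash outcome: better off.

better off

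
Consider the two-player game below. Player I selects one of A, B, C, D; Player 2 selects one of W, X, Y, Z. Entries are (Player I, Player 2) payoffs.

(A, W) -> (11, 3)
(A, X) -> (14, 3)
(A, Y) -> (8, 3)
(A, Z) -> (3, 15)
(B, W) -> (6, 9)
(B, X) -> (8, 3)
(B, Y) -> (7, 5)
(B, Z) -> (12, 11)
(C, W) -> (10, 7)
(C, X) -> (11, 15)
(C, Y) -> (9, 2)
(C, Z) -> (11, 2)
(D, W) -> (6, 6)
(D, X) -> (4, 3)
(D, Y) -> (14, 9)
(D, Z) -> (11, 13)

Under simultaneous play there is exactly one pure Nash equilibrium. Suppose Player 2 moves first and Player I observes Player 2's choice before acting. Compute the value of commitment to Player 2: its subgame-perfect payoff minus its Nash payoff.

Solve by backward induction (Player 2 leads).
- W: BR = A, leader payoff 3.
- X: BR = A, leader payoff 3.
- Y: BR = D, leader payoff 9.
- Z: BR = B, leader payoff 11.
Maximizing over 3, 3, 9, 11, Player 2 chooses Z. Subgame-perfect outcome: (B, Z) with payoffs (12, 11).
Now find the simultaneous Nash equilibrium.
Player I's best replies: W→A; X→A; Y→D; Z→B.
Player 2's best replies: A→Z; B→Z; C→X; D→Z.
The unique mutual best reply is (B, Z), giving (12, 11).
Player 2's commitment gain: 11 − 11 = 0.

0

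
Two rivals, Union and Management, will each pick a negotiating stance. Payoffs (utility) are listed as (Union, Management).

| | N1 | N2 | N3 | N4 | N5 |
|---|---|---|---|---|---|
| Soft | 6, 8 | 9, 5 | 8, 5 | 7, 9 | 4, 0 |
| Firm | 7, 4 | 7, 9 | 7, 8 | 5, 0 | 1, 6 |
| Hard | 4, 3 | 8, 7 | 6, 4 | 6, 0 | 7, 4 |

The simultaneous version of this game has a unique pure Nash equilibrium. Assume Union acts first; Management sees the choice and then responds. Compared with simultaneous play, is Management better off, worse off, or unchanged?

Solve by backward induction (Union leads).
- Soft → Management plays N4 (best of 8, 5, 5, 9, 0); Union gets 7.
- Firm → Management plays N2 (best of 4, 9, 8, 0, 6); Union gets 7.
- Hard → Management plays N2 (best of 3, 7, 4, 0, 4); Union gets 8.
Maximizing over 7, 7, 8, Union chooses Hard. Subgame-perfect outcome: (Hard, N2) with payoffs (8, 7).
Now find the simultaneous Nash equilibrium.
Union's best replies: N1→Firm; N2→Soft; N3→Soft; N4→Soft; N5→Hard.
Management's best replies: Soft→N4; Firm→N2; Hard→N2.
Only (Soft, N4) has each player best-responding; Nash payoffs (7, 9).
Management earns 7 sequentially versus 9 at the Nash outcome: worse off.

worse off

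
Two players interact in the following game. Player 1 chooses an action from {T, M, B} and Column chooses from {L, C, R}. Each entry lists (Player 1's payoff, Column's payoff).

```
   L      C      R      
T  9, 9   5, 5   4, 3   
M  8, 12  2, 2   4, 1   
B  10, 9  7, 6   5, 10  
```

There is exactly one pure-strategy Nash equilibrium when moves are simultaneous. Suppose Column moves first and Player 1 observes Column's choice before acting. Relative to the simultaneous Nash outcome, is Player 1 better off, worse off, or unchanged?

Solve by backward induction (Column leads).
- L: Player 1 compares 9, 8, 10 and picks B; Column would get 9.
- C: Player 1 compares 5, 2, 7 and picks B; Column would get 6.
- R: Player 1 compares 4, 4, 5 and picks B; Column would get 10.
Among 9, 6, 10, the best is 10 at R. Subgame-perfect outcome: (B, R) with payoffs (5, 10).
For the simultaneous game, intersect best replies.
Player 1's best replies: L→B; C→B; R→B.
Column's best replies: T→L; M→L; B→R.
Only (B, R) has each player best-responding; Nash payoffs (5, 10).
Player 1 earns 5 sequentially versus 5 at the Nash outcome: unchanged.

unchanged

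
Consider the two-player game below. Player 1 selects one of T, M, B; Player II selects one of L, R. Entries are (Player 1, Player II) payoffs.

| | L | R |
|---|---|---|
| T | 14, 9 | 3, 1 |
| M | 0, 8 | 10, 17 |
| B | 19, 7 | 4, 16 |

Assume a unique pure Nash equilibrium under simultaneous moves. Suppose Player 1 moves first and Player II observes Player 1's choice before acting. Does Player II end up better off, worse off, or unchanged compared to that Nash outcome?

Player II best-responds to each possible Player 1 move:
- T → Player II plays L (best of 9, 1); Player 1 gets 14.
- M → Player II plays R (best of 8, 17); Player 1 gets 10.
- B → Player II plays R (best of 7, 16); Player 1 gets 4.
Player 1's induced payoffs are 14, 10, 4, so Player 1 commits to T. Subgame-perfect outcome: (T, L) with payoffs (14, 9).
Under simultaneous play:
Player 1's best replies: L→B; R→M.
Player II's best replies: T→L; M→R; B→R.
The unique mutual best reply is (M, R), giving (10, 17).
Player II earns 9 sequentially versus 17 at the Nash outcome: worse off.

worse off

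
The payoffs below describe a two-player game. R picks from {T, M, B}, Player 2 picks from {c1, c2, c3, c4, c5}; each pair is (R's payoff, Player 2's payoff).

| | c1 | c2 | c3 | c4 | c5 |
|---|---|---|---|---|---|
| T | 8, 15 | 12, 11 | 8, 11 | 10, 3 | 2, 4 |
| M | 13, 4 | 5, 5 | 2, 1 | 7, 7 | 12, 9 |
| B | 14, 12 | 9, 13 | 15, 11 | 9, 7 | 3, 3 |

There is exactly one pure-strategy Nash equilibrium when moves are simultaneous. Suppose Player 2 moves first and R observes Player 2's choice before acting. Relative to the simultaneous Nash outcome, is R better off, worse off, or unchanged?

better off

Backward induction with Player 2 moving first.
- c1 → R plays B (best of 8, 13, 14); Player 2 gets 12.
- c2 → R plays T (best of 12, 5, 9); Player 2 gets 11.
- c3 → R plays B (best of 8, 2, 15); Player 2 gets 11.
- c4 → R plays T (best of 10, 7, 9); Player 2 gets 3.
- c5 → R plays M (best of 2, 12, 3); Player 2 gets 9.
Maximizing over 12, 11, 11, 3, 9, Player 2 chooses c1. Subgame-perfect outcome: (B, c1) with payoffs (14, 12).
Under simultaneous play:
R's best replies: c1→B; c2→T; c3→B; c4→T; c5→M.
Player 2's best replies: T→c1; M→c5; B→c2.
Only (M, c5) has each player best-responding; Nash payoffs (12, 9).
R earns 14 sequentially versus 12 at the Nash outcome: better off.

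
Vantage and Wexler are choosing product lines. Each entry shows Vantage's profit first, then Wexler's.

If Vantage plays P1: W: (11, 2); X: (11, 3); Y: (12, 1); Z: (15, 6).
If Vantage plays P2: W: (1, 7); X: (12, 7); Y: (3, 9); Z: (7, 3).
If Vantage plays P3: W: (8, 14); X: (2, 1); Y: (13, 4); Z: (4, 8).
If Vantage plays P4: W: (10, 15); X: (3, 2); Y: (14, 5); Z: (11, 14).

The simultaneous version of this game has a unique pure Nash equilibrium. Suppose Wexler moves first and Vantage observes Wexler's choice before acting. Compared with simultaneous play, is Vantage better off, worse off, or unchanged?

worse off

Vantage best-responds to each possible Wexler move:
- W: BR = P1, leader payoff 2.
- X: BR = P2, leader payoff 7.
- Y: BR = P4, leader payoff 5.
- Z: BR = P1, leader payoff 6.
Among 2, 7, 5, 6, the best is 7 at X. Subgame-perfect outcome: (P2, X) with payoffs (12, 7).
Under simultaneous play:
Vantage's best replies: W→P1; X→P2; Y→P4; Z→P1.
Wexler's best replies: P1→Z; P2→Y; P3→W; P4→W.
The unique mutual best reply is (P1, Z), giving (15, 6).
Vantage earns 12 sequentially versus 15 at the Nash outcome: worse off.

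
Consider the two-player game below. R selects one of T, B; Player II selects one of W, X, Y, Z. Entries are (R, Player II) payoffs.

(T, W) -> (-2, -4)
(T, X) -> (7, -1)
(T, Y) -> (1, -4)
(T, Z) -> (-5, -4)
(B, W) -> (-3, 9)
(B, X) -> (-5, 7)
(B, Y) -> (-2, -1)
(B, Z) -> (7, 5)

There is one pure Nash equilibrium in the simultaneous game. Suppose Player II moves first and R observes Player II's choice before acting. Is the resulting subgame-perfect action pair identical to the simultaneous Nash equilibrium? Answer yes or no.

Solve by backward induction (Player II leads).
- W: BR = T, leader payoff -4.
- X: BR = T, leader payoff -1.
- Y: BR = T, leader payoff -4.
- Z: BR = B, leader payoff 5.
Maximizing over -4, -1, -4, 5, Player II chooses Z. Subgame-perfect outcome: (B, Z) with payoffs (7, 5).
Under simultaneous play:
R's best replies: W→T; X→T; Y→T; Z→B.
Player II's best replies: T→X; B→W.
The unique mutual best reply is (T, X), giving (7, -1).
Sequential outcome (B, Z) differs from the Nash profile (T, X).

no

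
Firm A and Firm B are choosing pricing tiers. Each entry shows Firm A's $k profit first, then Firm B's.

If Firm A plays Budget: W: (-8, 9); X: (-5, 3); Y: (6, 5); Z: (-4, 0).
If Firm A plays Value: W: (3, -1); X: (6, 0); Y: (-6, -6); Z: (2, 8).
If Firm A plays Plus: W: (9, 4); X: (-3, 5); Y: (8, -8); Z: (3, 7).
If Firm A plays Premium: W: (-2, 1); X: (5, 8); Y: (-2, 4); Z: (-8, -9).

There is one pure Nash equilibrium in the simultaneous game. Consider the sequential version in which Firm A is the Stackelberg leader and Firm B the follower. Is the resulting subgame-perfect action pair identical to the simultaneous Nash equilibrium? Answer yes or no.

no

Backward induction with Firm A moving first.
- Budget → Firm B plays W (best of 9, 3, 5, 0); Firm A gets -8.
- Value → Firm B plays Z (best of -1, 0, -6, 8); Firm A gets 2.
- Plus → Firm B plays Z (best of 4, 5, -8, 7); Firm A gets 3.
- Premium → Firm B plays X (best of 1, 8, 4, -9); Firm A gets 5.
Maximizing over -8, 2, 3, 5, Firm A chooses Premium. Subgame-perfect outcome: (Premium, X) with payoffs (5, 8).
For the simultaneous game, intersect best replies.
Firm A's best replies: W→Plus; X→Value; Y→Plus; Z→Plus.
Firm B's best replies: Budget→W; Value→Z; Plus→Z; Premium→X.
Only (Plus, Z) has each player best-responding; Nash payoffs (3, 7).
Sequential outcome (Premium, X) differs from the Nash profile (Plus, Z).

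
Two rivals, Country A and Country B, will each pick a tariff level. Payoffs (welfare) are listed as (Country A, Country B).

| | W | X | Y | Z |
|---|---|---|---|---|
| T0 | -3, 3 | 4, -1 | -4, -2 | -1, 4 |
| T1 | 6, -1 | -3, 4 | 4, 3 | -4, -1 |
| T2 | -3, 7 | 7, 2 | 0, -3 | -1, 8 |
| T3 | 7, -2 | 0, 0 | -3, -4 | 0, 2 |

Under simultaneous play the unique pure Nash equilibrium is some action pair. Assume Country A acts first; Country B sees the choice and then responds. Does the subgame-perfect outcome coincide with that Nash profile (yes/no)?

yes

Country B best-responds to each possible Country A move:
- T0: BR = Z, leader payoff -1.
- T1: BR = X, leader payoff -3.
- T2: BR = Z, leader payoff -1.
- T3: BR = Z, leader payoff 0.
Country A's induced payoffs are -1, -3, -1, 0, so Country A commits to T3. Subgame-perfect outcome: (T3, Z) with payoffs (0, 2).
Now find the simultaneous Nash equilibrium.
Country A's best replies: W→T3; X→T2; Y→T1; Z→T3.
Country B's best replies: T0→Z; T1→X; T2→Z; T3→Z.
Only (T3, Z) has each player best-responding; Nash payoffs (0, 2).
Sequential outcome (T3, Z) coincides with the Nash profile (T3, Z).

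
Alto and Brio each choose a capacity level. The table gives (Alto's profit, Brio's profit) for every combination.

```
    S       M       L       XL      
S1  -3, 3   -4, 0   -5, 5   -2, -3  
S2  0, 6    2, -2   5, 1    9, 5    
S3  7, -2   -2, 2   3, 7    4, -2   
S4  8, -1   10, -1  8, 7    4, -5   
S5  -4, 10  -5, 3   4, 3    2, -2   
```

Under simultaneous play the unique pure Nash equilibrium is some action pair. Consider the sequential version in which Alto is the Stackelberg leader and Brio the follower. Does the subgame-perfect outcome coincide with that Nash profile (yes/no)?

Brio best-responds to each possible Alto move:
- S1: Brio compares 3, 0, 5, -3 and picks L; Alto would get -5.
- S2: Brio compares 6, -2, 1, 5 and picks S; Alto would get 0.
- S3: Brio compares -2, 2, 7, -2 and picks L; Alto would get 3.
- S4: Brio compares -1, -1, 7, -5 and picks L; Alto would get 8.
- S5: Brio compares 10, 3, 3, -2 and picks S; Alto would get -4.
Among -5, 0, 3, 8, -4, the best is 8 at S4. Subgame-perfect outcome: (S4, L) with payoffs (8, 7).
For the simultaneous game, intersect best replies.
Alto's best replies: S→S4; M→S4; L→S4; XL→S2.
Brio's best replies: S1→L; S2→S; S3→L; S4→L; S5→S.
The unique mutual best reply is (S4, L), giving (8, 7).
Sequential outcome (S4, L) coincides with the Nash profile (S4, L).

yes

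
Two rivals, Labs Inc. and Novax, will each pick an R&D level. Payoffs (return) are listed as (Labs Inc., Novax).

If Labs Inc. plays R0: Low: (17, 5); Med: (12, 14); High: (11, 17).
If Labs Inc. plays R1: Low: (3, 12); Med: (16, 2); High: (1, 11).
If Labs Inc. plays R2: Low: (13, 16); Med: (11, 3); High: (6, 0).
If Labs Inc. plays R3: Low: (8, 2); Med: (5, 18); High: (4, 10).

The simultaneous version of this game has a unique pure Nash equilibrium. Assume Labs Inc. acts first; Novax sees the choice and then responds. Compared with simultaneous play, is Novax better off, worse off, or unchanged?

Backward induction with Labs Inc. moving first.
- R0 → Novax plays High (best of 5, 14, 17); Labs Inc. gets 11.
- R1 → Novax plays Low (best of 12, 2, 11); Labs Inc. gets 3.
- R2 → Novax plays Low (best of 16, 3, 0); Labs Inc. gets 13.
- R3 → Novax plays Med (best of 2, 18, 10); Labs Inc. gets 5.
Maximizing over 11, 3, 13, 5, Labs Inc. chooses R2. Subgame-perfect outcome: (R2, Low) with payoffs (13, 16).
Under simultaneous play:
Labs Inc.'s best replies: Low→R0; Med→R1; High→R0.
Novax's best replies: R0→High; R1→Low; R2→Low; R3→Med.
The unique mutual best reply is (R0, High), giving (11, 17).
Novax earns 16 sequentially versus 17 at the Nash outcome: worse off.

worse off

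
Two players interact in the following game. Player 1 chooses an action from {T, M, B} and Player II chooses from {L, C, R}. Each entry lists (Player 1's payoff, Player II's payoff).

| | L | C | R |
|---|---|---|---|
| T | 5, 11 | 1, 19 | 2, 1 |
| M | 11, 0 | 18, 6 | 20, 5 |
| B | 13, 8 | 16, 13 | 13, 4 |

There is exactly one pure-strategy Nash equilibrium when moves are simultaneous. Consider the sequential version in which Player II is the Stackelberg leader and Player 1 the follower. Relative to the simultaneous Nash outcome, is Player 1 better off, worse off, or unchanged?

Work backward from Player 1's decision.
- L: Player 1 compares 5, 11, 13 and picks B; Player II would get 8.
- C: Player 1 compares 1, 18, 16 and picks M; Player II would get 6.
- R: Player 1 compares 2, 20, 13 and picks M; Player II would get 5.
Player II's induced payoffs are 8, 6, 5, so Player II commits to L. Subgame-perfect outcome: (B, L) with payoffs (13, 8).
Now find the simultaneous Nash equilibrium.
Player 1's best replies: L→B; C→M; R→M.
Player II's best replies: T→C; M→C; B→C.
The unique mutual best reply is (M, C), giving (18, 6).
Player 1 earns 13 sequentially versus 18 at the Nash outcome: worse off.

worse off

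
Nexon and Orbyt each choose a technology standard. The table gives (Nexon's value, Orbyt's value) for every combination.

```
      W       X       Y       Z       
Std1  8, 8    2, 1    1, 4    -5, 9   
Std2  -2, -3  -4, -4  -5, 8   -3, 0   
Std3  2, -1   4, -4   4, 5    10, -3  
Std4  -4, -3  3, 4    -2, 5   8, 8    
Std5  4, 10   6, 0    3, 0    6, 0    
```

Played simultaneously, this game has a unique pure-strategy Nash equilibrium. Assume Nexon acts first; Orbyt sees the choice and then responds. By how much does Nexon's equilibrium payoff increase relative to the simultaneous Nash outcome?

4

Backward induction with Nexon moving first.
- Std1: Orbyt compares 8, 1, 4, 9 and picks Z; Nexon would get -5.
- Std2: Orbyt compares -3, -4, 8, 0 and picks Y; Nexon would get -5.
- Std3: Orbyt compares -1, -4, 5, -3 and picks Y; Nexon would get 4.
- Std4: Orbyt compares -3, 4, 5, 8 and picks Z; Nexon would get 8.
- Std5: Orbyt compares 10, 0, 0, 0 and picks W; Nexon would get 4.
Maximizing over -5, -5, 4, 8, 4, Nexon chooses Std4. Subgame-perfect outcome: (Std4, Z) with payoffs (8, 8).
Under simultaneous play:
Nexon's best replies: W→Std1; X→Std5; Y→Std3; Z→Std3.
Orbyt's best replies: Std1→Z; Std2→Y; Std3→Y; Std4→Z; Std5→W.
The unique mutual best reply is (Std3, Y), giving (4, 5).
Nexon's commitment gain: 8 − 4 = 4.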